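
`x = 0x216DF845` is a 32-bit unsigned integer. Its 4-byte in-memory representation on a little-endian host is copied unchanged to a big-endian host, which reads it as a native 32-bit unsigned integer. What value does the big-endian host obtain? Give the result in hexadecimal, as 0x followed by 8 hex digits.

Stored little-endian, the bytes at ascending addresses are 45 F8 6D 21.
Read back as big-endian, the last byte is least significant, giving 0x45F86D21.

0x45F86D21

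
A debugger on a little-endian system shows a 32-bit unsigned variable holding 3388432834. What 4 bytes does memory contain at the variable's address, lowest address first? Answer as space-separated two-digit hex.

3388432834 in hexadecimal, padded to 32 bits, is 0xC9F761C2.
Split into bytes (most-significant first): C9 F7 61 C2.
Little-endian: lowest address holds the least-significant byte.
So at ascending addresses the bytes are C2 61 F7 C9.

C2 61 F7 C9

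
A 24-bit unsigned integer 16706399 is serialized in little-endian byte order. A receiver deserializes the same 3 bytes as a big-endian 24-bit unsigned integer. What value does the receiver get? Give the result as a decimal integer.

16706399 in 24-bit hexadecimal is 0xFEEB5F.
Stored little-endian, the bytes at ascending addresses are 5F EB FE.
Read back as big-endian, the last byte is least significant, giving 0x5FEBFE.
0x5FEBFE = 6286334.

6286334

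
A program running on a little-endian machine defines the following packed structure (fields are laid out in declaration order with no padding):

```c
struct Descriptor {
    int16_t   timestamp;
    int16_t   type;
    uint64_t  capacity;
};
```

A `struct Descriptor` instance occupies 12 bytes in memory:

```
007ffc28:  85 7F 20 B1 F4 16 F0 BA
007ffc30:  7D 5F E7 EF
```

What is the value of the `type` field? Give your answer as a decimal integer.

`type` follows `timestamp` (2 bytes), so it starts at byte offset 2 and occupies 2 bytes.
Bytes at offsets 2..3: 20 B1.
Little-endian: lowest address holds the least-significant byte.
Reassemble most-significant byte first: B1 20 → 0xB120.
Top bit is set, so as a signed 16-bit value this is 0xB120 − 2^16 = -20192.

-20192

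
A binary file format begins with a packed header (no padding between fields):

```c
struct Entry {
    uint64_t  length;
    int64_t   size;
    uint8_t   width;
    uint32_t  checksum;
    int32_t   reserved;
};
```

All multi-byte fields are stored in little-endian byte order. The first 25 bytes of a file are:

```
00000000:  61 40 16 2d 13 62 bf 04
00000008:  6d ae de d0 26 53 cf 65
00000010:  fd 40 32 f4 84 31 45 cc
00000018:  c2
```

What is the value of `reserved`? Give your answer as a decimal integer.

`reserved` follows `length` (8 B), `size` (8 B), `width` (1 B), `checksum` (4 B), so it starts at offset 8 + 8 + 1 + 4 = 21 and occupies 4 bytes.
Bytes at offsets 21..24: 31 45 CC C2.
In little-endian order the low byte comes first in memory.
Reassemble most-significant byte first: C2 CC 45 31 → 0xC2CC4531.
Top bit is set, so as a signed 32-bit value this is 0xC2CC4531 − 2^32 = -1026800335.

-1026800335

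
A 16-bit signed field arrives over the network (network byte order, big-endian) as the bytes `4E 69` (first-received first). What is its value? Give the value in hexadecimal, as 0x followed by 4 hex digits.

In big-endian order the high byte comes first in memory.
The bytes are already most-significant first: 0x4E69.

0x4E69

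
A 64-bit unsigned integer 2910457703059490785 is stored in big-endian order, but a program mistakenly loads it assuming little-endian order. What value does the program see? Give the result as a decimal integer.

2910457703059490785 in 64-bit hexadecimal is 0x286405DC54A907E1.
Stored big-endian, the bytes at ascending addresses are 28 64 05 DC 54 A9 07 E1.
Read back as little-endian, the first byte is least significant, giving 0xE107A954DC056428.
0xE107A954DC056428 = 16215115165304448040.

16215115165304448040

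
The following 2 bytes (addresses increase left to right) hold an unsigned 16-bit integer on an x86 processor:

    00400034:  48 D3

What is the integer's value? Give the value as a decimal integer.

54088

Little-endian: lowest address holds the least-significant byte.
Reassemble most-significant byte first: D3 48 → 0xD348.
0xD348 = 54088.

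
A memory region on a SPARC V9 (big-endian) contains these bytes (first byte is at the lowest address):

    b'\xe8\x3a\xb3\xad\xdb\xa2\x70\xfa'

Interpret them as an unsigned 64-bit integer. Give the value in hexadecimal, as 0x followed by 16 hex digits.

0xE83AB3ADDBA270FA

In big-endian order the high byte comes first in memory.
The bytes are already most-significant first: 0xE83AB3ADDBA270FA.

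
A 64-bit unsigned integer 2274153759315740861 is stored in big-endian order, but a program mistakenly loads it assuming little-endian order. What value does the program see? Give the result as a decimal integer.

2274153759315740861 in 64-bit hexadecimal is 0x1F8F6ACB8CA248BD.
Stored big-endian, the bytes at ascending addresses are 1F 8F 6A CB 8C A2 48 BD.
Read back as little-endian, the first byte is least significant, giving 0xBD48A28CCB6A8F1F.
0xBD48A28CCB6A8F1F = 13639330197083426591.

13639330197083426591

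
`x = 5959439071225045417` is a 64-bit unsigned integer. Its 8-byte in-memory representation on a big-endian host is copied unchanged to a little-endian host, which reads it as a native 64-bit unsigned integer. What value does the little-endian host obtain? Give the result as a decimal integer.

5959439071225045417 in 64-bit hexadecimal is 0x52B42E42C4F3E1A9.
Stored big-endian, the bytes at ascending addresses are 52 B4 2E 42 C4 F3 E1 A9.
Read back as little-endian, the first byte is least significant, giving 0xA9E1F3C4422EB452.
0xA9E1F3C4422EB452 = 12241333286419215442.

12241333286419215442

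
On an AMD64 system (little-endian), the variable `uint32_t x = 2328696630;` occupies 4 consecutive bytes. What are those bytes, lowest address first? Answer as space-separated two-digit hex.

2328696630 in hexadecimal, padded to 32 bits, is 0x8ACD1736.
Split into bytes (most-significant first): 8A CD 17 36.
Little-endian: lowest address holds the least-significant byte.
So at ascending addresses the bytes are 36 17 CD 8A.

36 17 CD 8A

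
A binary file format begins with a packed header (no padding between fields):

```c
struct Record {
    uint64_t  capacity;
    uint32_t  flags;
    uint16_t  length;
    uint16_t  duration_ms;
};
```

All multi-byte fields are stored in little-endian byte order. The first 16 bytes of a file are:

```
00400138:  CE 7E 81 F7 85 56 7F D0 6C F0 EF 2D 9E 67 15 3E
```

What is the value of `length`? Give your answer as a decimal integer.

`length` follows `capacity` (8 B), `flags` (4 B), so it starts at offset 8 + 4 = 12 and occupies 2 bytes.
Bytes at offsets 12..13: 9E 67.
Little-endian: lowest address holds the least-significant byte.
Reassemble most-significant byte first: 67 9E → 0x679E.
0x679E = 26526.

26526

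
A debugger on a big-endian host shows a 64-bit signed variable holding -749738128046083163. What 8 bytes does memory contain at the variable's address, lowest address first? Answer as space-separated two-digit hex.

Two's complement of -749738128046083163 in 64 bits: 749738128046083163 = 0x0A679ADAECC0CC5B; invert → 0xF5986525133F33A4; add 1 → 0xF5986525133F33A5.
Split into bytes (most-significant first): F5 98 65 25 13 3F 33 A5.
Big-endian: lowest address holds the most-significant byte.
So the memory order matches the most-significant-first order: F5 98 65 25 13 3F 33 A5.

F5 98 65 25 13 3F 33 A5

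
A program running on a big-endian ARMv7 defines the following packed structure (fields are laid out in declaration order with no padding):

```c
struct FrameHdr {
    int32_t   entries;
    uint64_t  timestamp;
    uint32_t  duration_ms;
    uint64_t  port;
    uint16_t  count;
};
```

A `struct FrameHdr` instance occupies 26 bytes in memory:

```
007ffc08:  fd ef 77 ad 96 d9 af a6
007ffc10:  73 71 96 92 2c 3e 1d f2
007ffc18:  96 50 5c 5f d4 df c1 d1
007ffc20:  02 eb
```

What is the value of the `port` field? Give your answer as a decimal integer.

`port` follows `entries` (4 B), `timestamp` (8 B), `duration_ms` (4 B), so it starts at offset 4 + 8 + 4 = 16 and occupies 8 bytes.
Bytes at offsets 16..23: 96 50 5C 5F D4 DF C1 D1.
Big-endian stores the most-significant byte at the lowest address.
The bytes are already most-significant first: 0x96505C5FD4DFC1D1.
0x96505C5FD4DFC1D1 = 10831258670489125329.

10831258670489125329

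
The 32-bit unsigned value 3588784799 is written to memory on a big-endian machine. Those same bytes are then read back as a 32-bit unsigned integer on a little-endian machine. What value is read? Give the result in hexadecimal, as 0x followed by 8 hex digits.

3588784799 in 32-bit hexadecimal is 0xD5E8829F.
Stored big-endian, the bytes at ascending addresses are D5 E8 82 9F.
Read back as little-endian, the first byte is least significant, giving 0x9F82E8D5.

0x9F82E8D5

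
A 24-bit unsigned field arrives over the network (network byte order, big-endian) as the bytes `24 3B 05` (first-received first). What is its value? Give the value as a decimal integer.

2374405

In big-endian order the high byte comes first in memory.
The bytes are already most-significant first: 0x243B05.
0x243B05 = 2374405.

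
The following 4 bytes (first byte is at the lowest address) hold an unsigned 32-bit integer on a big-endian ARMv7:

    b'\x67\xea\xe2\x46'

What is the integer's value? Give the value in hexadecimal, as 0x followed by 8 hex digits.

Big-endian stores the most-significant byte at the lowest address.
The bytes are already most-significant first: 0x67EAE246.

0x67EAE246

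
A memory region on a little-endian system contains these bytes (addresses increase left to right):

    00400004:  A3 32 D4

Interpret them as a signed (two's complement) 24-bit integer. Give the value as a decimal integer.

Little-endian stores the least-significant byte at the lowest address.
Reassemble most-significant byte first: D4 32 A3 → 0xD432A3.
Top bit is set, so as a signed 24-bit value this is 0xD432A3 − 2^24 = -2870621.

-2870621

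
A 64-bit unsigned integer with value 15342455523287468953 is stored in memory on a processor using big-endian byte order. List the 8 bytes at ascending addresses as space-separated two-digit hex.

D4 EB 5A 02 B7 C7 8B 99

15342455523287468953 in hexadecimal, padded to 64 bits, is 0xD4EB5A02B7C78B99.
Split into bytes (most-significant first): D4 EB 5A 02 B7 C7 8B 99.
Big-endian stores the most-significant byte at the lowest address.
So the memory order matches the most-significant-first order: D4 EB 5A 02 B7 C7 8B 99.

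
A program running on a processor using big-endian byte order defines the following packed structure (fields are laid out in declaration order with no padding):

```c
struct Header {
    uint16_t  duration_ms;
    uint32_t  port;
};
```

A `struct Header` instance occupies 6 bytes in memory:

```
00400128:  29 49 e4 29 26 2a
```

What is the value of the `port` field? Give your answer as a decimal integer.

3827901994

`port` follows `duration_ms` (2 bytes), so it starts at byte offset 2 and occupies 4 bytes.
Bytes at offsets 2..5: E4 29 26 2A.
Big-endian: lowest address holds the most-significant byte.
The bytes are already most-significant first: 0xE429262A.
0xE429262A = 3827901994.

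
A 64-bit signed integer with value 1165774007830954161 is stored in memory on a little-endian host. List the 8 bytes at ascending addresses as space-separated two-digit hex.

1165774007830954161 in hexadecimal, padded to 64 bits, is 0x102DA9489925C0B1.
Split into bytes (most-significant first): 10 2D A9 48 99 25 C0 B1.
Little-endian: lowest address holds the least-significant byte.
So at ascending addresses the bytes are B1 C0 25 99 48 A9 2D 10.

B1 C0 25 99 48 A9 2D 10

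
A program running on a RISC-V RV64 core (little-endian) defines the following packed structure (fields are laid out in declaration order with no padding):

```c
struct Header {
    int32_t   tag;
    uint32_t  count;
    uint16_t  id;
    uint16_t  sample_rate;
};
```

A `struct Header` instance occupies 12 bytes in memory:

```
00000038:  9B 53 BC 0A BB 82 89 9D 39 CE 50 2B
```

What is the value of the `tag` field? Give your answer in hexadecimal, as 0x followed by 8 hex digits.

`tag` is the first field, at byte offset 0, occupying 4 bytes.
Bytes at offsets 0..3: 9B 53 BC 0A.
Little-endian stores the least-significant byte at the lowest address.
Reassemble most-significant byte first: 0A BC 53 9B → 0x0ABC539B.

0x0ABC539B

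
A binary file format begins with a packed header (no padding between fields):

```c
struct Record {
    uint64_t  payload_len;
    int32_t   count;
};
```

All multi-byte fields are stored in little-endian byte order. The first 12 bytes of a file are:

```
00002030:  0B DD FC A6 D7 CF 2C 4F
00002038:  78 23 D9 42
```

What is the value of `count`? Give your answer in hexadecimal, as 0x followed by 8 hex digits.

`count` follows `payload_len` (8 bytes), so it starts at byte offset 8 and occupies 4 bytes.
Bytes at offsets 8..11: 78 23 D9 42.
Little-endian: lowest address holds the least-significant byte.
Reassemble most-significant byte first: 42 D9 23 78 → 0x42D92378.

0x42D92378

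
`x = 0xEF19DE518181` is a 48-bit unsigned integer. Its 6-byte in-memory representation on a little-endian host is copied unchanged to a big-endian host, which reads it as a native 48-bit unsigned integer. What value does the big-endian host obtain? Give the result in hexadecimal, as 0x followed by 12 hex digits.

Stored little-endian, the bytes at ascending addresses are 81 81 51 DE 19 EF.
Read back as big-endian, the last byte is least significant, giving 0x818151DE19EF.

0x818151DE19EF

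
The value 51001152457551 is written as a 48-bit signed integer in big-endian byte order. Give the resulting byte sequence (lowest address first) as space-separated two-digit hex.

2E 62 A1 93 4B 4F

51001152457551 in hexadecimal, padded to 48 bits, is 0x2E62A1934B4F.
Split into bytes (most-significant first): 2E 62 A1 93 4B 4F.
Big-endian: lowest address holds the most-significant byte.
So the memory order matches the most-significant-first order: 2E 62 A1 93 4B 4F.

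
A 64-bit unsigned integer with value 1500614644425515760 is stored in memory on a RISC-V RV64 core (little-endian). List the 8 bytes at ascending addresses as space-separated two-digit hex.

1500614644425515760 in hexadecimal, padded to 64 bits, is 0x14D3411189BB62F0.
Split into bytes (most-significant first): 14 D3 41 11 89 BB 62 F0.
Little-endian stores the least-significant byte at the lowest address.
So at ascending addresses the bytes are F0 62 BB 89 11 41 D3 14.

F0 62 BB 89 11 41 D3 14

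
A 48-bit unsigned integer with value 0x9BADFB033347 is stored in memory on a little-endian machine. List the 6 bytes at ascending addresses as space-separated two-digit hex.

Split into bytes (most-significant first): 9B AD FB 03 33 47.
In little-endian order the low byte comes first in memory.
So at ascending addresses the bytes are 47 33 03 FB AD 9B.

47 33 03 FB AD 9B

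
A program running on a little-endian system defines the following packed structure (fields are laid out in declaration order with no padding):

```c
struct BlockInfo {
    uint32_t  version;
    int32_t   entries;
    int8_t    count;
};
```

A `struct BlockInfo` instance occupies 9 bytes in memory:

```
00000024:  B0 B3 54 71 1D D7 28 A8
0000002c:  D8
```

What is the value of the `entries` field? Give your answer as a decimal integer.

`entries` follows `version` (4 bytes), so it starts at byte offset 4 and occupies 4 bytes.
Bytes at offsets 4..7: 1D D7 28 A8.
Little-endian: lowest address holds the least-significant byte.
Reassemble most-significant byte first: A8 28 D7 1D → 0xA828D71D.
Top bit is set, so as a signed 32-bit value this is 0xA828D71D − 2^32 = -1473718499.

-1473718499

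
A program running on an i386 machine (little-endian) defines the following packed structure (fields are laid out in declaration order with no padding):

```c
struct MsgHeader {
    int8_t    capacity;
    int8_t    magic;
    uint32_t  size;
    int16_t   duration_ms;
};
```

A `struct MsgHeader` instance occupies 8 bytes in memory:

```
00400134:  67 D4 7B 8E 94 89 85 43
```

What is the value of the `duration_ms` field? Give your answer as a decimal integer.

17285

`duration_ms` follows `capacity` (1 B), `magic` (1 B), `size` (4 B), so it starts at offset 1 + 1 + 4 = 6 and occupies 2 bytes.
Bytes at offsets 6..7: 85 43.
In little-endian order the low byte comes first in memory.
Reassemble most-significant byte first: 43 85 → 0x4385.
0x4385 = 17285.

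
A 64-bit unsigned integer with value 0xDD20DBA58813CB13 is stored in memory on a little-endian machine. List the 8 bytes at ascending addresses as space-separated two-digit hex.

13 CB 13 88 A5 DB 20 DD

Split into bytes (most-significant first): DD 20 DB A5 88 13 CB 13.
Little-endian stores the least-significant byte at the lowest address.
So at ascending addresses the bytes are 13 CB 13 88 A5 DB 20 DD.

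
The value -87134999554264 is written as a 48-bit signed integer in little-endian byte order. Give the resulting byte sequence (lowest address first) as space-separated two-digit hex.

Two's complement of -87134999554264 in 48 bits: 87134999554264 = 0x4F3FB2B228D8; invert → 0xB0C04D4DD727; add 1 → 0xB0C04D4DD728.
Split into bytes (most-significant first): B0 C0 4D 4D D7 28.
Little-endian: lowest address holds the least-significant byte.
So at ascending addresses the bytes are 28 D7 4D 4D C0 B0.

28 D7 4D 4D C0 B0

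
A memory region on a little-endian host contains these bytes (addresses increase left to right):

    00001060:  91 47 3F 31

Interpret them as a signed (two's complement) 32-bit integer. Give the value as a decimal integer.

In little-endian order the low byte comes first in memory.
Reassemble most-significant byte first: 31 3F 47 91 → 0x313F4791.
0x313F4791 = 826230673.

826230673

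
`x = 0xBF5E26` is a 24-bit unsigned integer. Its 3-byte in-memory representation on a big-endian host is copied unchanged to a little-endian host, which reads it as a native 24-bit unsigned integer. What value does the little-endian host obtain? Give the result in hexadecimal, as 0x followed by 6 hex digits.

Stored big-endian, the bytes at ascending addresses are BF 5E 26.
Read back as little-endian, the first byte is least significant, giving 0x265EBF.

0x265EBF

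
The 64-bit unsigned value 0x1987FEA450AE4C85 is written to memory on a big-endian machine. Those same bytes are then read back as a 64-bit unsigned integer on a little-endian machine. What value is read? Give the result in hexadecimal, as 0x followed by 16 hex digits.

Stored big-endian, the bytes at ascending addresses are 19 87 FE A4 50 AE 4C 85.
Read back as little-endian, the first byte is least significant, giving 0x854CAE50A4FE8719.

0x854CAE50A4FE8719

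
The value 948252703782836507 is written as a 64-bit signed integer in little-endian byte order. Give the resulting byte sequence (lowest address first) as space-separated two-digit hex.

948252703782836507 in hexadecimal, padded to 64 bits, is 0x0D28DECF5E47991B.
Split into bytes (most-significant first): 0D 28 DE CF 5E 47 99 1B.
Little-endian stores the least-significant byte at the lowest address.
So at ascending addresses the bytes are 1B 99 47 5E CF DE 28 0D.

1B 99 47 5E CF DE 28 0D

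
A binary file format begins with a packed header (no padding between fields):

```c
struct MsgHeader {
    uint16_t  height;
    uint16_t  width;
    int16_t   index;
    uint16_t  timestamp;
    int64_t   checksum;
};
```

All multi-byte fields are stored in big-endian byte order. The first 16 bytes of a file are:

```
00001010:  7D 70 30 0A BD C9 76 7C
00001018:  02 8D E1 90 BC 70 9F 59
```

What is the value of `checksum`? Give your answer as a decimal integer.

184051171545096025

`checksum` follows `height` (2 B), `width` (2 B), `index` (2 B), `timestamp` (2 B), so it starts at offset 2 + 2 + 2 + 2 = 8 and occupies 8 bytes.
Bytes at offsets 8..15: 02 8D E1 90 BC 70 9F 59.
In big-endian order the high byte comes first in memory.
The bytes are already most-significant first: 0x028DE190BC709F59.
0x028DE190BC709F59 = 184051171545096025.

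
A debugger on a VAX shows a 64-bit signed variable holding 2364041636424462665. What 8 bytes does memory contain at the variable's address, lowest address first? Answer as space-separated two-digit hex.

49 31 50 D5 57 C3 CE 20

2364041636424462665 in hexadecimal, padded to 64 bits, is 0x20CEC357D5503149.
Split into bytes (most-significant first): 20 CE C3 57 D5 50 31 49.
In little-endian order the low byte comes first in memory.
So at ascending addresses the bytes are 49 31 50 D5 57 C3 CE 20.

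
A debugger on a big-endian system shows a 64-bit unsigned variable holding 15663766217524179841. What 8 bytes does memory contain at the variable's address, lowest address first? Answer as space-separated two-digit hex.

D9 60 E0 62 78 4A F3 81

15663766217524179841 in hexadecimal, padded to 64 bits, is 0xD960E062784AF381.
Split into bytes (most-significant first): D9 60 E0 62 78 4A F3 81.
Big-endian: lowest address holds the most-significant byte.
So the memory order matches the most-significant-first order: D9 60 E0 62 78 4A F3 81.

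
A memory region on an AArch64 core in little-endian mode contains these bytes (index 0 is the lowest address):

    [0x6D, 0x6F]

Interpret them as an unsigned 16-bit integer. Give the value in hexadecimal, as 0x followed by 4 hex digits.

In little-endian order the low byte comes first in memory.
Reassemble most-significant byte first: 6F 6D → 0x6F6D.

0x6F6D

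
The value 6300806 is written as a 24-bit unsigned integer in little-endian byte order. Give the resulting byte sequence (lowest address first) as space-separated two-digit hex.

86 24 60

6300806 in hexadecimal, padded to 24 bits, is 0x602486.
Split into bytes (most-significant first): 60 24 86.
Little-endian stores the least-significant byte at the lowest address.
So at ascending addresses the bytes are 86 24 60.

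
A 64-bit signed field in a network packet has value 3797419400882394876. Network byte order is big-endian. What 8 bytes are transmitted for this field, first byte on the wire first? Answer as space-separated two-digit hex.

34 B3 24 D3 54 C5 96 FC

3797419400882394876 in hexadecimal, padded to 64 bits, is 0x34B324D354C596FC.
Split into bytes (most-significant first): 34 B3 24 D3 54 C5 96 FC.
Big-endian stores the most-significant byte at the lowest address.
So the memory order matches the most-significant-first order: 34 B3 24 D3 54 C5 96 FC.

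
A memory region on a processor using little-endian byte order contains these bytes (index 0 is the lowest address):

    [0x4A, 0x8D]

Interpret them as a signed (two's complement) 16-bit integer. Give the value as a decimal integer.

Little-endian: lowest address holds the least-significant byte.
Reassemble most-significant byte first: 8D 4A → 0x8D4A.
Top bit is set, so as a signed 16-bit value this is 0x8D4A − 2^16 = -29366.

-29366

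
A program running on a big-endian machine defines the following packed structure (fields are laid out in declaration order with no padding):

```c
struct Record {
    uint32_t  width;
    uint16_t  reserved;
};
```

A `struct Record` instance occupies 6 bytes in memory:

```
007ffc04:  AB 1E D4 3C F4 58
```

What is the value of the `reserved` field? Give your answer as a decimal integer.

`reserved` follows `width` (4 bytes), so it starts at byte offset 4 and occupies 2 bytes.
Bytes at offsets 4..5: F4 58.
Big-endian stores the most-significant byte at the lowest address.
The bytes are already most-significant first: 0xF458.
0xF458 = 62552.

62552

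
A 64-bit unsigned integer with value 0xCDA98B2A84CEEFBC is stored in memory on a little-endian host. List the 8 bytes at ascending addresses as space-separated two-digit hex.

BC EF CE 84 2A 8B A9 CD

Split into bytes (most-significant first): CD A9 8B 2A 84 CE EF BC.
Little-endian stores the least-significant byte at the lowest address.
So at ascending addresses the bytes are BC EF CE 84 2A 8B A9 CD.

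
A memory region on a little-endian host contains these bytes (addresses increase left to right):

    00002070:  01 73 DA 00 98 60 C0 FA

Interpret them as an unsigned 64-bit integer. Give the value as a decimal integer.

In little-endian order the low byte comes first in memory.
Reassemble most-significant byte first: FA C0 60 98 00 DA 73 01 → 0xFAC0609800DA7301.
0xFAC0609800DA7301 = 18068547910976041729.

18068547910976041729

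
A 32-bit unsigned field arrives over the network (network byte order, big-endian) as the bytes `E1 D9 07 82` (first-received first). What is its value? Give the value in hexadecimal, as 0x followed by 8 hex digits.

0xE1D90782

In big-endian order the high byte comes first in memory.
The bytes are already most-significant first: 0xE1D90782.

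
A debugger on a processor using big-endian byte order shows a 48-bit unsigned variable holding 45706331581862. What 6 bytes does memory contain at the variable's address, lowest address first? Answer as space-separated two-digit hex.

45706331581862 in hexadecimal, padded to 48 bits, is 0x2991D5A86DA6.
Split into bytes (most-significant first): 29 91 D5 A8 6D A6.
Big-endian: lowest address holds the most-significant byte.
So the memory order matches the most-significant-first order: 29 91 D5 A8 6D A6.

29 91 D5 A8 6D A6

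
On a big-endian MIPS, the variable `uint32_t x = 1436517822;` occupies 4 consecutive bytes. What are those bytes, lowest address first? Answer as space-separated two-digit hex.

1436517822 in hexadecimal, padded to 32 bits, is 0x559F85BE.
Split into bytes (most-significant first): 55 9F 85 BE.
Big-endian stores the most-significant byte at the lowest address.
So the memory order matches the most-significant-first order: 55 9F 85 BE.

55 9F 85 BE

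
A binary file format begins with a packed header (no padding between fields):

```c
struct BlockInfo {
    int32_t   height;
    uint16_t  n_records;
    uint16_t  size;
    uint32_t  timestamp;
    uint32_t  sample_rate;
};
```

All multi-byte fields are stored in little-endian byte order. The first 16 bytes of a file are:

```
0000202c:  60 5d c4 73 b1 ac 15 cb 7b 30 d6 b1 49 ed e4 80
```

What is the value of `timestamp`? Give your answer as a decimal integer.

2983604347

`timestamp` follows `height` (4 B), `n_records` (2 B), `size` (2 B), so it starts at offset 4 + 2 + 2 = 8 and occupies 4 bytes.
Bytes at offsets 8..11: 7B 30 D6 B1.
Little-endian: lowest address holds the least-significant byte.
Reassemble most-significant byte first: B1 D6 30 7B → 0xB1D6307B.
0xB1D6307B = 2983604347.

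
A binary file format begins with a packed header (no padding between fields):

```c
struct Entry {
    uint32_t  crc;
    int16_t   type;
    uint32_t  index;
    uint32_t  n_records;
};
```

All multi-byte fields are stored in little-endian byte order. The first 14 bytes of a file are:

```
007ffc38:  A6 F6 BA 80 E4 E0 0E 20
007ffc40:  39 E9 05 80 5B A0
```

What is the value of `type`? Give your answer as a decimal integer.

`type` follows `crc` (4 bytes), so it starts at byte offset 4 and occupies 2 bytes.
Bytes at offsets 4..5: E4 E0.
Little-endian stores the least-significant byte at the lowest address.
Reassemble most-significant byte first: E0 E4 → 0xE0E4.
Top bit is set, so as a signed 16-bit value this is 0xE0E4 − 2^16 = -7964.

-7964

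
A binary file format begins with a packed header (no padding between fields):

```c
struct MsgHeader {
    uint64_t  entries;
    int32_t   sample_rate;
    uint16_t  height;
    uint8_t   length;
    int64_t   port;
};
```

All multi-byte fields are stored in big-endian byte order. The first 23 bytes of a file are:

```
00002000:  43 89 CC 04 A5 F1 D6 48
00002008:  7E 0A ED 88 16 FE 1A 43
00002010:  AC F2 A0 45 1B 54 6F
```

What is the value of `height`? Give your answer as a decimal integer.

`height` follows `entries` (8 B), `sample_rate` (4 B), so it starts at offset 8 + 4 = 12 and occupies 2 bytes.
Bytes at offsets 12..13: 16 FE.
Big-endian: lowest address holds the most-significant byte.
The bytes are already most-significant first: 0x16FE.
0x16FE = 5886.

5886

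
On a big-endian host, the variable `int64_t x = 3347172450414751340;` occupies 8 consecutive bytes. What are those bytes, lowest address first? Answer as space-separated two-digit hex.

3347172450414751340 in hexadecimal, padded to 64 bits, is 0x2E738B9C0CF1EE6C.
Split into bytes (most-significant first): 2E 73 8B 9C 0C F1 EE 6C.
Big-endian stores the most-significant byte at the lowest address.
So the memory order matches the most-significant-first order: 2E 73 8B 9C 0C F1 EE 6C.

2E 73 8B 9C 0C F1 EE 6C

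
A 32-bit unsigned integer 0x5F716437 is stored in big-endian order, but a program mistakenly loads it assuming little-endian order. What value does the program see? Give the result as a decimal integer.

Stored big-endian, the bytes at ascending addresses are 5F 71 64 37.
Read back as little-endian, the first byte is least significant, giving 0x3764715F.
0x3764715F = 929329503.

929329503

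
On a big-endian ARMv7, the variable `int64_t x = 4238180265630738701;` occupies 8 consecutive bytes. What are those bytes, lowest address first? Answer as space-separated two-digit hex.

4238180265630738701 in hexadecimal, padded to 64 bits, is 0x3AD10A7F2AFDA90D.
Split into bytes (most-significant first): 3A D1 0A 7F 2A FD A9 0D.
In big-endian order the high byte comes first in memory.
So the memory order matches the most-significant-first order: 3A D1 0A 7F 2A FD A9 0D.

3A D1 0A 7F 2A FD A9 0D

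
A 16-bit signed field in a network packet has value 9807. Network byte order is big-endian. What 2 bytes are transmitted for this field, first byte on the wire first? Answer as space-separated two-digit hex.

9807 in hexadecimal, padded to 16 bits, is 0x264F.
Split into bytes (most-significant first): 26 4F.
Big-endian stores the most-significant byte at the lowest address.
So the memory order matches the most-significant-first order: 26 4F.

26 4F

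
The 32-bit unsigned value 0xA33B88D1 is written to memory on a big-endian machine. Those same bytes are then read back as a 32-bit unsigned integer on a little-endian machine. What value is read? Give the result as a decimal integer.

3515366307

Stored big-endian, the bytes at ascending addresses are A3 3B 88 D1.
Read back as little-endian, the first byte is least significant, giving 0xD1883BA3.
0xD1883BA3 = 3515366307.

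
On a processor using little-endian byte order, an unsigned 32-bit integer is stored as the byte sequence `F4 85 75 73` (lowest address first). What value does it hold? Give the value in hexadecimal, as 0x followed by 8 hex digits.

In little-endian order the low byte comes first in memory.
Reassemble most-significant byte first: 73 75 85 F4 → 0x737585F4.

0x737585F4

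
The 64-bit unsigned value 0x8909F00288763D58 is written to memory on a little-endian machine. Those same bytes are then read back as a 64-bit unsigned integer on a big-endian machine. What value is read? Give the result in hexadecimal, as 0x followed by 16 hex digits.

Stored little-endian, the bytes at ascending addresses are 58 3D 76 88 02 F0 09 89.
Read back as big-endian, the last byte is least significant, giving 0x583D768802F00989.

0x583D768802F00989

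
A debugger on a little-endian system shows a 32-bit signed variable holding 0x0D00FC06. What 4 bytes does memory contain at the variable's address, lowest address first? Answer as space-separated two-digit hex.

Split into bytes (most-significant first): 0D 00 FC 06.
In little-endian order the low byte comes first in memory.
So at ascending addresses the bytes are 06 FC 00 0D.

06 FC 00 0D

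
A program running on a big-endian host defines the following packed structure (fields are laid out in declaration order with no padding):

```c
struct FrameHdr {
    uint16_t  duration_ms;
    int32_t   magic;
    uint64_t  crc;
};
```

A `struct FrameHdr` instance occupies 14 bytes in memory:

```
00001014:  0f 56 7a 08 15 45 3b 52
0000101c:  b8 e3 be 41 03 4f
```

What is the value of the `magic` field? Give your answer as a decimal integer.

`magic` follows `duration_ms` (2 bytes), so it starts at byte offset 2 and occupies 4 bytes.
Bytes at offsets 2..5: 7A 08 15 45.
Big-endian stores the most-significant byte at the lowest address.
The bytes are already most-significant first: 0x7A081545.
0x7A081545 = 2047350085.

2047350085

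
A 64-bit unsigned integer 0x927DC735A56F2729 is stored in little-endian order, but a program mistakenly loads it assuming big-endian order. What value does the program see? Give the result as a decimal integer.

2965461635009314194

Stored little-endian, the bytes at ascending addresses are 29 27 6F A5 35 C7 7D 92.
Read back as big-endian, the last byte is least significant, giving 0x29276FA535C77D92.
0x29276FA535C77D92 = 2965461635009314194.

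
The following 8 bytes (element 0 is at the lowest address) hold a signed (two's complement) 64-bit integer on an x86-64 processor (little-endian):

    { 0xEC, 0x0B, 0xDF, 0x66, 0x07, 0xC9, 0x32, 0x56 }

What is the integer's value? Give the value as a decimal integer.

6211247869725182956

Little-endian: lowest address holds the least-significant byte.
Reassemble most-significant byte first: 56 32 C9 07 66 DF 0B EC → 0x5632C90766DF0BEC.
0x5632C90766DF0BEC = 6211247869725182956.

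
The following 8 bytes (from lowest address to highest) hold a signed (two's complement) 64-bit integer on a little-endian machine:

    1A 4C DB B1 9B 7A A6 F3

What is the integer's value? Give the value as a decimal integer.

-889889067236635622

In little-endian order the low byte comes first in memory.
Reassemble most-significant byte first: F3 A6 7A 9B B1 DB 4C 1A → 0xF3A67A9BB1DB4C1A.
Top bit is set, so as a signed 64-bit value this is 0xF3A67A9BB1DB4C1A − 2^64 = -889889067236635622.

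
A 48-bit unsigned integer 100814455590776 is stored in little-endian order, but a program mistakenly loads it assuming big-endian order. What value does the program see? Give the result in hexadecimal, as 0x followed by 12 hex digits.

100814455590776 in 48-bit hexadecimal is 0x5BB0B1D04F78.
Stored little-endian, the bytes at ascending addresses are 78 4F D0 B1 B0 5B.
Read back as big-endian, the last byte is least significant, giving 0x784FD0B1B05B.

0x784FD0B1B05B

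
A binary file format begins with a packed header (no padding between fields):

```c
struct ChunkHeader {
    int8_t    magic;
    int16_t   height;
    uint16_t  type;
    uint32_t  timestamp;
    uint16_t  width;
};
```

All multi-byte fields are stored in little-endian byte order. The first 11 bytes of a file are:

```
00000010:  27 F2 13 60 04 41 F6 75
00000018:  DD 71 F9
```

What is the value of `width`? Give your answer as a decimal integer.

`width` follows `magic` (1 B), `height` (2 B), `type` (2 B), `timestamp` (4 B), so it starts at offset 1 + 2 + 2 + 4 = 9 and occupies 2 bytes.
Bytes at offsets 9..10: 71 F9.
In little-endian order the low byte comes first in memory.
Reassemble most-significant byte first: F9 71 → 0xF971.
0xF971 = 63857.

63857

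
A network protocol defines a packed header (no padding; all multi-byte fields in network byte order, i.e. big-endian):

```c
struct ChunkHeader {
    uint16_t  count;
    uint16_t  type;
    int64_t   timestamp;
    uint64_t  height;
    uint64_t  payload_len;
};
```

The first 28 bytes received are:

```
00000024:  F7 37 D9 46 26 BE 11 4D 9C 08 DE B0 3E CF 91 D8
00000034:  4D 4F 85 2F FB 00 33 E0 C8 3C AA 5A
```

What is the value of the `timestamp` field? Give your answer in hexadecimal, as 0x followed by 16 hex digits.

`timestamp` follows `count` (2 B), `type` (2 B), so it starts at offset 2 + 2 = 4 and occupies 8 bytes.
Bytes at offsets 4..11: 26 BE 11 4D 9C 08 DE B0.
Big-endian stores the most-significant byte at the lowest address.
The bytes are already most-significant first: 0x26BE114D9C08DEB0.

0x26BE114D9C08DEB0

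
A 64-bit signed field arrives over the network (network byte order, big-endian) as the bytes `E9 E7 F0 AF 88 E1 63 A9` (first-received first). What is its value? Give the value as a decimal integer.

Big-endian: lowest address holds the most-significant byte.
The bytes are already most-significant first: 0xE9E7F0AF88E163A9.
Top bit is set, so as a signed 64-bit value this is 0xE9E7F0AF88E163A9 − 2^64 = -1592039306545765463.

-1592039306545765463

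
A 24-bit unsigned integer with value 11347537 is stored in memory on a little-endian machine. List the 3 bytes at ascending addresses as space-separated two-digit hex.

11347537 in hexadecimal, padded to 24 bits, is 0xAD2651.
Split into bytes (most-significant first): AD 26 51.
Little-endian: lowest address holds the least-significant byte.
So at ascending addresses the bytes are 51 26 AD.

51 26 AD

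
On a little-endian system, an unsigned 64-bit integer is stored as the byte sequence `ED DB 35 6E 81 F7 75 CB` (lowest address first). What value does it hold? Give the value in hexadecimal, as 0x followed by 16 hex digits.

0xCB75F7816E35DBED

In little-endian order the low byte comes first in memory.
Reassemble most-significant byte first: CB 75 F7 81 6E 35 DB ED → 0xCB75F7816E35DBED.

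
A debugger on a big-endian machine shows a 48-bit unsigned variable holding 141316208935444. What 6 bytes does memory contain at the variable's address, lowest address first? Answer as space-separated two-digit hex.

80 86 BE 6F 42 14

141316208935444 in hexadecimal, padded to 48 bits, is 0x8086BE6F4214.
Split into bytes (most-significant first): 80 86 BE 6F 42 14.
Big-endian: lowest address holds the most-significant byte.
So the memory order matches the most-significant-first order: 80 86 BE 6F 42 14.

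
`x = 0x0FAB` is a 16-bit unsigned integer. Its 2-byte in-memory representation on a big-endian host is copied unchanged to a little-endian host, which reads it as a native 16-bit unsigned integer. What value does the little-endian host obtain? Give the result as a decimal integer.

43791

Stored big-endian, the bytes at ascending addresses are 0F AB.
Read back as little-endian, the first byte is least significant, giving 0xAB0F.
0xAB0F = 43791.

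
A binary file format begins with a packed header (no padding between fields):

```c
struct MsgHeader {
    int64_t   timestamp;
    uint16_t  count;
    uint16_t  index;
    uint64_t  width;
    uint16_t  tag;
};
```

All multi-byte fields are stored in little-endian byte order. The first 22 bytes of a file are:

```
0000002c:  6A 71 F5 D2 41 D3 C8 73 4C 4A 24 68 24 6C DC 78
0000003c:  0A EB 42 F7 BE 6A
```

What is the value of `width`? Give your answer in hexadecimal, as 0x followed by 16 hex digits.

0xF742EB0A78DC6C24

`width` follows `timestamp` (8 B), `count` (2 B), `index` (2 B), so it starts at offset 8 + 2 + 2 = 12 and occupies 8 bytes.
Bytes at offsets 12..19: 24 6C DC 78 0A EB 42 F7.
In little-endian order the low byte comes first in memory.
Reassemble most-significant byte first: F7 42 EB 0A 78 DC 6C 24 → 0xF742EB0A78DC6C24.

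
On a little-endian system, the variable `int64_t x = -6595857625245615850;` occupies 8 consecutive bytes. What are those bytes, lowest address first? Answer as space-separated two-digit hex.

Two's complement of -6595857625245615850 in 64 bits: 6595857625245615850 = 0x5B89319055D106EA; invert → 0xA476CE6FAA2EF915; add 1 → 0xA476CE6FAA2EF916.
Split into bytes (most-significant first): A4 76 CE 6F AA 2E F9 16.
Little-endian stores the least-significant byte at the lowest address.
So at ascending addresses the bytes are 16 F9 2E AA 6F CE 76 A4.

16 F9 2E AA 6F CE 76 A4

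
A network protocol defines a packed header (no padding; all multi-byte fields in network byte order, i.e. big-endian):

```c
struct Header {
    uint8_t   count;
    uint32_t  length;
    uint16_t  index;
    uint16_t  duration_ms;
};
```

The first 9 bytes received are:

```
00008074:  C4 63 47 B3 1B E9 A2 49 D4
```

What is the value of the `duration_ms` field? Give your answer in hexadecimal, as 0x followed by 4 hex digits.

0x49D4

`duration_ms` follows `count` (1 B), `length` (4 B), `index` (2 B), so it starts at offset 1 + 4 + 2 = 7 and occupies 2 bytes.
Bytes at offsets 7..8: 49 D4.
In big-endian order the high byte comes first in memory.
The bytes are already most-significant first: 0x49D4.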